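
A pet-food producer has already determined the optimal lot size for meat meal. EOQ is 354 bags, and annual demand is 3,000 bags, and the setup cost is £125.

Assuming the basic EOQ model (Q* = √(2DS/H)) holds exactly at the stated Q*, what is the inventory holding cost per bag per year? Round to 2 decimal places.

£5.98

From Q* = √(2DS/H) ⇒ Q*² = 2DS/H.
H = 2DS / Q² = 2 × 3,000 × 125 / 354² = 5.9849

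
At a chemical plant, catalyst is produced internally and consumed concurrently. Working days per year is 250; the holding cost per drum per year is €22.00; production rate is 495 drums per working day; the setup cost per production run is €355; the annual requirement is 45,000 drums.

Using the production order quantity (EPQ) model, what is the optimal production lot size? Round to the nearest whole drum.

1,511 drums

Daily demand d = 45,000/250 = 180.000; p = 495; 1 − d/p = 0.63636
EPQ = √(2DS / (H(1 − d/p)))
    = √(2 × 45,000 × 355 / (22 × 0.63636)) ≈ 1,510.68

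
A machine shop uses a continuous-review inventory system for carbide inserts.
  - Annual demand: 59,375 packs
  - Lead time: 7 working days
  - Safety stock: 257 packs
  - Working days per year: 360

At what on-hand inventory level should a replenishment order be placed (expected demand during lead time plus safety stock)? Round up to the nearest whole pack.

Daily demand d = 59,375 / 360 = 164.931 packs/day
Demand during lead time = 164.931 × 7 = 1,154.51
Reorder point = 1,154.51 + 257 = 1,411.51 → round up

1,412 packs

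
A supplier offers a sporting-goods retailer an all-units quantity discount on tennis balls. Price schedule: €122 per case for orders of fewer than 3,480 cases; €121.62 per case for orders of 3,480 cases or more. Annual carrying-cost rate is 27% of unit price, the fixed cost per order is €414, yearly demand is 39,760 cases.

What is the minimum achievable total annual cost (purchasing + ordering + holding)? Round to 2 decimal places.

H₁ = 27%×€122 = €32.9400;  H₂ = 27%×€121.62 = €32.8374
EOQ₁ = √(2×39,760×414/32.9400) = 999.72  (< 3,480, feasible at tier 1)
EOQ₂ = √(2×39,760×414/32.8374) = 1,001.28  (< 3,480 → use Q = 3,480 at tier-2 price)
TC(tier 1 (EOQ₁), Q≈999.7) = €4,883,650.64
TC(tier 2, Q≈3,480.0) = €4,897,478.34
Minimum at tier 1 (EOQ₁): €4,883,650.64

€4,883,650.64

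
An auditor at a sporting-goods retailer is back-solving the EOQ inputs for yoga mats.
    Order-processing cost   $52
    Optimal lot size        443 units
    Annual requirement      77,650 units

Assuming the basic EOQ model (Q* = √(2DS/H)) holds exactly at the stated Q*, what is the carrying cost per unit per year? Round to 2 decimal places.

Since Q* = (2DS/H)^½, squaring gives Q*²·H = 2DS.
H = 2DS / Q² = 2 × 77,650 × 52 / 443² = 41.1498

$41.15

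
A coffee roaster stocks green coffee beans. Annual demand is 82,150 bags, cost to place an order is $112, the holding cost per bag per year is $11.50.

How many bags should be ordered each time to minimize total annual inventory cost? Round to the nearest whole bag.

2DS/H = 2·82,150·112/11.5 = 1,600,139.13
EOQ = √1,600,139.13 ≈ 1,264.97

1,265 bags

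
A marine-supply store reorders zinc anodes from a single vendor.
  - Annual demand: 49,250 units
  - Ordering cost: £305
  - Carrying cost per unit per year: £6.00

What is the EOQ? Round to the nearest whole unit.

2,238 units

EOQ = √(2DS/H) = √(2 × 49,250 × 305 / 6)
    = √(5,007,083.33) ≈ 2,237.65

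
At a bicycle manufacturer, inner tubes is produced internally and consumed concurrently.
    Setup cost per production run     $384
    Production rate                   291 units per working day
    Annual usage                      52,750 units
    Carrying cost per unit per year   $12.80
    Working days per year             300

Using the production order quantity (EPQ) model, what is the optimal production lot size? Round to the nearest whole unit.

2,828 units

Daily demand d = 52,750/300 = 175.833; p = 291; 1 − d/p = 0.39576
EPQ = √(2DS / (H(1 − d/p)))
    = √(2 × 52,750 × 384 / (12.8 × 0.39576)) ≈ 2,827.94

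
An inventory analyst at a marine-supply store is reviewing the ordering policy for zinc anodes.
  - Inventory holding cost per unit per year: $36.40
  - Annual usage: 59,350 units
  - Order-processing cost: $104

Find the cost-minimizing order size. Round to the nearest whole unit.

Q* = √(2·D·S / H) = √(2·59,350·104 / 36.4) = √339,142.9 ≈ 582.36

582 units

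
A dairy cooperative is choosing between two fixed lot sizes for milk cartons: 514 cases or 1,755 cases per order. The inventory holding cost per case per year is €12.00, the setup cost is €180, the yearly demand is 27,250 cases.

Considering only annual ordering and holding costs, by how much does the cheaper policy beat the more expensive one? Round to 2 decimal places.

€698.07

Annual cost at Q: ordering D·S/Q plus holding Q·H/2.
TC(514) = (27,250/514)×180 + (514/2)×12 = €12,626.80
TC(1,755) = (27,250/1,755)×180 + (1,755/2)×12 = €13,324.87
|ΔTC| = |€12,626.80 − €13,324.87| = €698.07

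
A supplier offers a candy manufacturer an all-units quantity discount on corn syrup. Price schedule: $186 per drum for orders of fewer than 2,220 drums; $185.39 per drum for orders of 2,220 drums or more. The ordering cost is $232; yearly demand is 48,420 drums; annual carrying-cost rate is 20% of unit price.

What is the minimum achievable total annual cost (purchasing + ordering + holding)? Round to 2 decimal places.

H₁ = 20%×$186 = $37.2000;  H₂ = 20%×$185.39 = $37.0780
EOQ₁ = √(2×48,420×232/37.2000) = 777.14  (< 2,220, feasible at tier 1)
EOQ₂ = √(2×48,420×232/37.0780) = 778.42  (< 2,220 → use Q = 2,220 at tier-2 price)
TC(tier 1 (EOQ₁), Q≈777.1) = $9,035,029.65
TC(tier 2, Q≈2,220.0) = $9,022,800.49
Minimum at tier 2: $9,022,800.49

$9,022,800.49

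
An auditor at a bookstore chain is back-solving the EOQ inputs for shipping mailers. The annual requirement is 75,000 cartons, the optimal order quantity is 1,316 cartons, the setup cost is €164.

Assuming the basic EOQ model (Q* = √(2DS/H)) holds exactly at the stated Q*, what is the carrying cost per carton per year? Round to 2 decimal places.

€14.20

From Q* = √(2DS/H) ⇒ Q*² = 2DS/H.
H = 2DS / Q² = 2 × 75,000 × 164 / 1,316² = 14.2044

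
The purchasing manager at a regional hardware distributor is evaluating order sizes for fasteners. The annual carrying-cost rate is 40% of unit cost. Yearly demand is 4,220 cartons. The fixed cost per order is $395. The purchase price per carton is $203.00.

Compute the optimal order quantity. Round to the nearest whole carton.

203 cartons

Carrying cost H = $203 × 40% = $81.2000/carton/yr
EOQ = √(2DS/H) = √(2 × 4,220 × 395 / 81.2)
    = √(41,056.65) ≈ 202.62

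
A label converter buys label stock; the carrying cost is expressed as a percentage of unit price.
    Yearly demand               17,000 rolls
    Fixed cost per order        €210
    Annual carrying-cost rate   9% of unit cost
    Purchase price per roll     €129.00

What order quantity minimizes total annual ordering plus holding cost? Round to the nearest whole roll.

Holding cost per roll per year: H = 9% × €129 = €11.6100
2DS/H = 2·17,000·210/11.61 = 614,987.08
EOQ = √614,987.08 ≈ 784.21

784 rolls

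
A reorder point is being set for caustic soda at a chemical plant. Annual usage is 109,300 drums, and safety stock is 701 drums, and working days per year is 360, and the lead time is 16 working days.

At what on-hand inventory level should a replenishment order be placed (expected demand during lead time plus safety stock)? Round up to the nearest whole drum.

5,559 drums

Daily demand d = 109,300 / 360 = 303.611 drums/day
Demand during lead time = 303.611 × 16 = 4,857.78
Reorder point = 4,857.78 + 701 = 5,558.78 → round up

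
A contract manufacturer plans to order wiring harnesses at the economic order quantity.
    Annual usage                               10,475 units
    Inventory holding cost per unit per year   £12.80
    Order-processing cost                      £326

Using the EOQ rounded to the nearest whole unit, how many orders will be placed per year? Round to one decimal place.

14.3 orders per year

2DS/H = 2·10,475·326/12.8 = 533,570.31
EOQ = √533,570.31 ≈ 730.46 → Q = 730
Orders per year = D/Q = 10,475 / 730 = 14.349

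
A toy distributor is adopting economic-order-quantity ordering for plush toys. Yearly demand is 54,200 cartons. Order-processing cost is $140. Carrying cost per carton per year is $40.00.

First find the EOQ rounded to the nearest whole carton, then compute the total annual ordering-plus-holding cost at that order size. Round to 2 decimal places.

$24,638.18

EOQ = √(2DS/H) = √(2 × 54,200 × 140 / 40)
    = √(379,400.00) ≈ 615.95 → Q = 616 cartons
Orders/yr = 54,200/616 = 87.987; ordering cost = 87.987 × $140 = $12,318.18
Average inventory = 616/2 = 308; holding cost = 308 × $40 = $12,320.00
Total = $12,318.18 + $12,320.00 = $24,638.18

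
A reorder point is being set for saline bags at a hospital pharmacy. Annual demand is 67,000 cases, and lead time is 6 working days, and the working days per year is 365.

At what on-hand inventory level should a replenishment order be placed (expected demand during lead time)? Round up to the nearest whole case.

1,102 cases

Daily demand d = 67,000 / 365 = 183.562 cases/day
Demand during lead time = 183.562 × 6 = 1,101.37
Reorder point = 1,101.37 → round up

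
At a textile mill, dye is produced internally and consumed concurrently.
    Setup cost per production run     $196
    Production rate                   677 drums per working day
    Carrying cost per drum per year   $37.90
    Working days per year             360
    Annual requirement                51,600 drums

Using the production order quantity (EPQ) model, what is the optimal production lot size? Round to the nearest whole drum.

Daily demand d = 51,600/360 = 143.333; p = 677; 1 − d/p = 0.78828
EPQ = √(2DS / (H(1 − d/p)))
    = √(2 × 51,600 × 196 / (37.9 × 0.78828)) ≈ 822.83

823 drums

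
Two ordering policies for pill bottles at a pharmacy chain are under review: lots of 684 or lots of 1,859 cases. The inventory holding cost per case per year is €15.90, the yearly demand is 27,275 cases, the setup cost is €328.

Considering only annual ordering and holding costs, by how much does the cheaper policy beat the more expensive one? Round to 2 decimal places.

Annual cost at Q: ordering D·S/Q plus holding Q·H/2.
TC(684) = (27,275/684)×328 + (684/2)×15.9 = €18,517.04
TC(1,859) = (27,275/1,859)×328 + (1,859/2)×15.9 = €19,591.42
Lots of 684 are cheaper by €1,074.38.

€1,074.38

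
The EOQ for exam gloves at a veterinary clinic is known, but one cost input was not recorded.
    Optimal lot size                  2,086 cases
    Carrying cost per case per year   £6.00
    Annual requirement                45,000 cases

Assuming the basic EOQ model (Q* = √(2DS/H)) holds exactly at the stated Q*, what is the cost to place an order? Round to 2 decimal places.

£290.09

Since Q* = (2DS/H)^½, squaring gives Q*²·H = 2DS.
S = Q²H / (2D) = 2,086² × 6 / (2 × 45,000) = 290.0931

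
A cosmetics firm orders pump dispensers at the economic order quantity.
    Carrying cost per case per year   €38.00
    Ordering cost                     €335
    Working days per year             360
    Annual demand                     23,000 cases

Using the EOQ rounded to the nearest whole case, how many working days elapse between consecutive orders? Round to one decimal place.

10.0 days

Optimal lot size Q* = (2 × 23,000 × €335 / €38)^½ ≈ 636.81 → Q = 637 cases
T = Q/D × 360 days = 637/23,000 × 360 = 9.970 days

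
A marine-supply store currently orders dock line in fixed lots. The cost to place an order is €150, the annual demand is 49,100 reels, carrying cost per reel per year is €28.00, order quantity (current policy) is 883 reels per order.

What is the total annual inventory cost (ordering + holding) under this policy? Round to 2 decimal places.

€20,702.88

Annual ordering cost = (D/Q)·S = (49,100/883) × 150 = €8,340.88
Annual holding cost  = (Q/2)·H = (883/2) × 28 = €12,362.00
Total = €8,340.88 + €12,362.00 = €20,702.88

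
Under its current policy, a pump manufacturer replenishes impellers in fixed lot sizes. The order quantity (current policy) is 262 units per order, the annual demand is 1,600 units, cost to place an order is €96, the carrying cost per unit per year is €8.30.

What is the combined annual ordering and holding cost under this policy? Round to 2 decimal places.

Ordering: D/Q × S = 1,600/262 × €96 = €586.26
Holding:  Q/2 × H = 262/2 × €8.3 = €1,087.30
Total = €586.26 + €1,087.30 = €1,673.56

€1,673.56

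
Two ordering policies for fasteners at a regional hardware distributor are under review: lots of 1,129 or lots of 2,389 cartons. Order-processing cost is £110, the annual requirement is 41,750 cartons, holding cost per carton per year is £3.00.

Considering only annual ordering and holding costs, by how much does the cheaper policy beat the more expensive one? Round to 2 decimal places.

£255.41

Annual cost at Q: ordering D·S/Q plus holding Q·H/2.
TC(1,129) = (41,750/1,129)×110 + (1,129/2)×3 = £5,761.26
TC(2,389) = (41,750/2,389)×110 + (2,389/2)×3 = £5,505.85
|ΔTC| = |£5,761.26 − £5,505.85| = £255.41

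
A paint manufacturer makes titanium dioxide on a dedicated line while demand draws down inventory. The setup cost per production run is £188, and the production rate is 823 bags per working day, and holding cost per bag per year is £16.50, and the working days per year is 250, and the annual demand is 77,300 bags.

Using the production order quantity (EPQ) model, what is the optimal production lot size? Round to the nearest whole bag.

Daily demand d = 77,300/250 = 309.200; p = 823; 1 − d/p = 0.62430
EPQ = √(2DS / (H(1 − d/p)))
    = √(2 × 77,300 × 188 / (16.5 × 0.62430)) ≈ 1,679.75

1,680 bags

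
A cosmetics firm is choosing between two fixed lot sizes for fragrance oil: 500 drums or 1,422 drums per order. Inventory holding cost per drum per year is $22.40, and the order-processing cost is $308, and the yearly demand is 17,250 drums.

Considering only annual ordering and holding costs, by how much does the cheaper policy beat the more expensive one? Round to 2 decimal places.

For each Q, cost = (D/Q)·S + (Q/2)·H.
TC(500) = (17,250/500)×308 + (500/2)×22.4 = $16,226.00
TC(1,422) = (17,250/1,422)×308 + (1,422/2)×22.4 = $19,662.69
|ΔTC| = |$16,226.00 − $19,662.69| = $3,436.69

$3,436.69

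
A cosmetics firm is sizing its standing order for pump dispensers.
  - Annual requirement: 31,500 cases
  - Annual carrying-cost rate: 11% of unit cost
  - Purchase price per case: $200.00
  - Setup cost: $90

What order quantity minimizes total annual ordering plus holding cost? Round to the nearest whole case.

H = i·C = 0.11 × $200 = $22.0000 per case-year
EOQ = √(2DS/H) = √(2 × 31,500 × 90 / 22)
    = √(257,727.27) ≈ 507.67

508 cases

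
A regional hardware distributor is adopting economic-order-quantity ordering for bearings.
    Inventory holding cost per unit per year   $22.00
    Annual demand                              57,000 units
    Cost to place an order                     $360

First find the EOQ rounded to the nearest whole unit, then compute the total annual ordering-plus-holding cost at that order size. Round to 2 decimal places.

2DS/H = 2·57,000·360/22 = 1,865,454.55
EOQ = √1,865,454.55 ≈ 1,365.82 → Q = 1,366 units
Ordering: D/Q × S = 57,000/1,366 × $360 = $15,021.96
Holding:  Q/2 × H = 1,366/2 × $22 = $15,026.00
Total = $15,021.96 + $15,026.00 = $30,047.96

$30,047.96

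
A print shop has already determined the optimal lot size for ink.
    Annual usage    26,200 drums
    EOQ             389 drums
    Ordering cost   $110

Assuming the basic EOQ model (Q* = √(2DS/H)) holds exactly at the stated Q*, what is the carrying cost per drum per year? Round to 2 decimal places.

EOQ relation: Q² = 2DS/H, so rearrange for the unknown.
H = 2DS / Q² = 2 × 26,200 × 110 / 389² = 38.0912

$38.09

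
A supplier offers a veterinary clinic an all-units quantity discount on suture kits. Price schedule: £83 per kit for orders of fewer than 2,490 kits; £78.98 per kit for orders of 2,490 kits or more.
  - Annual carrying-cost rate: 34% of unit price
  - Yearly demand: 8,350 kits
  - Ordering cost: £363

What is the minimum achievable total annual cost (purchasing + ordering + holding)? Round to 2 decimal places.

H₁ = 34%×£83 = £28.2200;  H₂ = 34%×£78.98 = £26.8532
EOQ₁ = √(2×8,350×363/28.2200) = 463.48  (< 2,490, feasible at tier 1)
EOQ₂ = √(2×8,350×363/26.8532) = 475.13  (< 2,490 → use Q = 2,490 at tier-2 price)
TC(tier 1 (EOQ₁), Q≈463.5) = £706,129.47
TC(tier 2, Q≈2,490.0) = £694,132.52
Minimum at tier 2: £694,132.52

£694,132.52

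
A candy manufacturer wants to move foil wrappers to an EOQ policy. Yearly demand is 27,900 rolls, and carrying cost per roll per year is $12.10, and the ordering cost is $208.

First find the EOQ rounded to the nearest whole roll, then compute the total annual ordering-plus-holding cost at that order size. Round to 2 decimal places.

$11,850.63

EOQ = √(2DS/H) = √(2 × 27,900 × 208 / 12.1)
    = √(959,206.61) ≈ 979.39 → Q = 979 rolls
Ordering: D/Q × S = 27,900/979 × $208 = $5,927.68
Holding:  Q/2 × H = 979/2 × $12.1 = $5,922.95
Total = $5,927.68 + $5,922.95 = $11,850.63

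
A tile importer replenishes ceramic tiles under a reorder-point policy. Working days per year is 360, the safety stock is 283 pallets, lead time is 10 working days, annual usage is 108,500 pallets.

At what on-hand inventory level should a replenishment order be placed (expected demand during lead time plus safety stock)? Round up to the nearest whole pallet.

Daily demand d = 108,500 / 360 = 301.389 pallets/day
Demand during lead time = 301.389 × 10 = 3,013.89
Reorder point = 3,013.89 + 283 = 3,296.89 → round up

3,297 pallets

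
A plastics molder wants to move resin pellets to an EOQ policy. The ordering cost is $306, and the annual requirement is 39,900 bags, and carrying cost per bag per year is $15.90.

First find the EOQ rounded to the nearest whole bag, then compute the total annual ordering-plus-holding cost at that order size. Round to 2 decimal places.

EOQ = √(2DS/H) = √(2 × 39,900 × 306 / 15.9)
    = √(1,535,773.58) ≈ 1,239.26 → Q = 1,239 bags
Orders/yr = 39,900/1,239 = 32.203; ordering cost = 32.203 × $306 = $9,854.24
Average inventory = 1,239/2 = 619.5; holding cost = 619.5 × $15.9 = $9,850.05
Total = $9,854.24 + $9,850.05 = $19,704.29

$19,704.29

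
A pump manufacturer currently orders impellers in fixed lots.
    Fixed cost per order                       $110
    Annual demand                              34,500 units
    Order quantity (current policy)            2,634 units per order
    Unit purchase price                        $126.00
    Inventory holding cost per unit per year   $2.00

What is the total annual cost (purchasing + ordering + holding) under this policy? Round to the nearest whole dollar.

$4,351,075

Ordering: D/Q × S = 34,500/2,634 × $110 = $1,440.77
Holding:  Q/2 × H = 2,634/2 × $2 = $2,634.00
Purchase cost = D·C = 34,500 × 126 = $4,347,000.00
Total = $1,440.77 + $2,634.00 + $4,347,000.00 = $4,351,074.77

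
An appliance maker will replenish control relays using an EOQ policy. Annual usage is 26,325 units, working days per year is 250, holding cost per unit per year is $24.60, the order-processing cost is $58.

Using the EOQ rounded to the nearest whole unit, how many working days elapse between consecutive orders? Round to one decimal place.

Q* = √(2·D·S / H) = √(2·26,325·58 / 24.6) = √124,134.1 ≈ 352.33 → Q = 352 units
Days between orders = 250 / (D/Q) = 250 / 74.787 ≈ 3.343

3.3 days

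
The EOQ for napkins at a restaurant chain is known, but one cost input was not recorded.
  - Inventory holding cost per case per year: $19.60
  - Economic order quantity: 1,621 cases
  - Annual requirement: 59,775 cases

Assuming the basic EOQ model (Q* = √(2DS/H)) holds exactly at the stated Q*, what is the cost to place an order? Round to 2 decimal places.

Since Q* = (2DS/H)^½, squaring gives Q*²·H = 2DS.
S = Q²H / (2D) = 1,621² × 19.6 / (2 × 59,775) = 430.7969

$430.80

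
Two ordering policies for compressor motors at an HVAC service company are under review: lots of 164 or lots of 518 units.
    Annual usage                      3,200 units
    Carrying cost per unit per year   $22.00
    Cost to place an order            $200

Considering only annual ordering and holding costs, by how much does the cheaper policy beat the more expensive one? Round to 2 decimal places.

$1,227.08

TC(Q) = (D/Q)S + (Q/2)H
TC(164) = (3,200/164)×200 + (164/2)×22 = $5,706.44
TC(518) = (3,200/518)×200 + (518/2)×22 = $6,933.52
Lots of 164 are cheaper by $1,227.08.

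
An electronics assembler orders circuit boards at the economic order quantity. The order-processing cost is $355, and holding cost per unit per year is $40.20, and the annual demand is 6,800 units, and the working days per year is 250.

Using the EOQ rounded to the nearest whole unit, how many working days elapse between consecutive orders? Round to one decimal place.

12.8 days

EOQ = √(2DS/H) = √(2 × 6,800 × 355 / 40.2)
    = √(120,099.50) ≈ 346.55 → Q = 347 units
T = Q/D × 250 days = 347/6,800 × 250 = 12.757 days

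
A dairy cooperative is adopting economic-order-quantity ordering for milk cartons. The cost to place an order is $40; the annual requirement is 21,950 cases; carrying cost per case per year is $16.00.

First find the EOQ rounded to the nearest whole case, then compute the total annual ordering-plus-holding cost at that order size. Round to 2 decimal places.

$5,300.57

2DS/H = 2·21,950·40/16 = 109,750.00
EOQ = √109,750.00 ≈ 331.29 → Q = 331 cases
Orders/yr = 21,950/331 = 66.314; ordering cost = 66.314 × $40 = $2,652.57
Average inventory = 331/2 = 165.5; holding cost = 165.5 × $16 = $2,648.00
Total = $2,652.57 + $2,648.00 = $5,300.57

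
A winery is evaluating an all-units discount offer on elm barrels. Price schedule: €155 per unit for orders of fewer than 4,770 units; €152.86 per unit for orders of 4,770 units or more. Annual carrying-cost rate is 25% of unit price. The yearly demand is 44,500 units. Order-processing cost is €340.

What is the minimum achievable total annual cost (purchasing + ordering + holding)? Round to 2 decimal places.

€6,896,584.68

H₁ = 25%×€155 = €38.7500;  H₂ = 25%×€152.86 = €38.2150
EOQ₁ = √(2×44,500×340/38.7500) = 883.69  (< 4,770, feasible at tier 1)
EOQ₂ = √(2×44,500×340/38.2150) = 889.85  (< 4,770 → use Q = 4,770 at tier-2 price)
TC(tier 1 (EOQ₁), Q≈883.7) = €6,931,742.88
TC(tier 2, Q≈4,770.0) = €6,896,584.68
Minimum at tier 2: €6,896,584.68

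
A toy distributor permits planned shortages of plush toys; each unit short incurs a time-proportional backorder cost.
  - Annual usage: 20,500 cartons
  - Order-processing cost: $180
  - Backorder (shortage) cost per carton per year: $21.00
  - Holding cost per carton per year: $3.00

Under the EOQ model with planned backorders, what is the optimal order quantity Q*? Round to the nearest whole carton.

Basic EOQ = √(2·20,500·180/3) = 1,568.439
Backorder adjustment √((H+b)/b) = √((3+21)/21) = 1.0690
Q* = 1,568.439 × 1.0690 ≈ 1,676.73

1,677 cartons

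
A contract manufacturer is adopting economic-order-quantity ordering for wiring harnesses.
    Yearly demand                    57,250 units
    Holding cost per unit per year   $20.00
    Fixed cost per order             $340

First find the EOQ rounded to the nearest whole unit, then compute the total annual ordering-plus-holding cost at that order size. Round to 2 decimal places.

2DS/H = 2·57,250·340/20 = 1,946,500.00
EOQ = √1,946,500.00 ≈ 1,395.17 → Q = 1,395 units
Annual ordering cost = (D/Q)·S = (57,250/1,395) × 340 = $13,953.41
Annual holding cost  = (Q/2)·H = (1,395/2) × 20 = $13,950.00
Total = $13,953.41 + $13,950.00 = $27,903.41

$27,903.41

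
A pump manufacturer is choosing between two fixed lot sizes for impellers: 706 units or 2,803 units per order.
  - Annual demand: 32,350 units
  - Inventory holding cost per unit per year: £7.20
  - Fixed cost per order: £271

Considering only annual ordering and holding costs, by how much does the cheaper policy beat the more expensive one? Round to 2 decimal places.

TC(Q) = (D/Q)S + (Q/2)H
TC(706) = (32,350/706)×271 + (706/2)×7.2 = £14,959.23
TC(2,803) = (32,350/2,803)×271 + (2,803/2)×7.2 = £13,218.47
Cheaper: Q = 2,803.  Difference = £1,740.77

£1,740.77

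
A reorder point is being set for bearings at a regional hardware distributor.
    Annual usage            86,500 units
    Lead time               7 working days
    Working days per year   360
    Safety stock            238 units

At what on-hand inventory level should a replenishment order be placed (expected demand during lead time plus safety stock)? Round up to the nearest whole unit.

1,920 units

Daily demand d = 86,500 / 360 = 240.278 units/day
Demand during lead time = 240.278 × 7 = 1,681.94
Reorder point = 1,681.94 + 238 = 1,919.94 → round up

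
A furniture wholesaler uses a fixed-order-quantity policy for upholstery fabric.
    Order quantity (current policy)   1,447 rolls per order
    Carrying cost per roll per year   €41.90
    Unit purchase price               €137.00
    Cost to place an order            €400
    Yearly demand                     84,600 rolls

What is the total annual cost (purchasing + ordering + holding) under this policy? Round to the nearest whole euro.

€11,643,901

Orders/yr = 84,600/1,447 = 58.466; ordering cost = 58.466 × €400 = €23,386.32
Average inventory = 1,447/2 = 723.5; holding cost = 723.5 × €41.9 = €30,314.65
Purchase cost = D·C = 84,600 × 137 = €11,590,200.00
Total = €23,386.32 + €30,314.65 + €11,590,200.00 = €11,643,900.97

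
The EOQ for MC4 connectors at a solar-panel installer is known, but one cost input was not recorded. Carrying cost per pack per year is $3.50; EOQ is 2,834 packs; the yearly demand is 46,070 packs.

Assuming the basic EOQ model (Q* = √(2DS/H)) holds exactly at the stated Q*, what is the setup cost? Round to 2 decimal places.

$305.08

Since Q* = (2DS/H)^½, squaring gives Q*²·H = 2DS.
S = Q²H / (2D) = 2,834² × 3.5 / (2 × 46,070) = 305.0841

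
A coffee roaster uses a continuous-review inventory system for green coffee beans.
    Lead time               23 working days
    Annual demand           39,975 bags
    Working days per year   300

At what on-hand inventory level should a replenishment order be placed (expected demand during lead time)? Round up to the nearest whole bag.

3,065 bags

Daily demand d = 39,975 / 300 = 133.250 bags/day
Demand during lead time = 133.250 × 23 = 3,064.75
Reorder point = 3,064.75 → round up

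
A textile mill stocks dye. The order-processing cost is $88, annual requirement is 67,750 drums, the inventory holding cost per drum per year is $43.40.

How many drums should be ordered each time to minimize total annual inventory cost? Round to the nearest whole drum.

Q* = √(2·D·S / H) = √(2·67,750·88 / 43.4) = √274,746.5 ≈ 524.16

524 drums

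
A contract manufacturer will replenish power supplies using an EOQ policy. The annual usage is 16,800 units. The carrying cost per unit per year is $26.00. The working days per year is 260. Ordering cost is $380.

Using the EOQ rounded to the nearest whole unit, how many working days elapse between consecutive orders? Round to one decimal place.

EOQ = √(2DS/H) = √(2 × 16,800 × 380 / 26)
    = √(491,076.92) ≈ 700.77 → Q = 701 units
T = Q/D × 260 days = 701/16,800 × 260 = 10.849 days

10.8 days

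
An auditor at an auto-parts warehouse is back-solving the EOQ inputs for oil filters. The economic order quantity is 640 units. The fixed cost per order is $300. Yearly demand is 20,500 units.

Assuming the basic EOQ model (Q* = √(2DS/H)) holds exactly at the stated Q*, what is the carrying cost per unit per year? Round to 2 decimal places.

$30.03

Since Q* = (2DS/H)^½, squaring gives Q*²·H = 2DS.
H = 2DS / Q² = 2 × 20,500 × 300 / 640² = 30.0293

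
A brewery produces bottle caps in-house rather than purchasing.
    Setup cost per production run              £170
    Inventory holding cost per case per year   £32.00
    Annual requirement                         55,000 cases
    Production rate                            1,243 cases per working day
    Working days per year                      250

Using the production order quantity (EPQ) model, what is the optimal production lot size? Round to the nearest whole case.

d = 55,000/250 = 220.0000 cases/day;  effective holding cost H(1 − d/p) = 32·(1 − 220.0000/1243) = 26.33628
Q* = √(2DS / H_eff) = √(2·55,000·170 / 26.33628) ≈ 842.64

843 cases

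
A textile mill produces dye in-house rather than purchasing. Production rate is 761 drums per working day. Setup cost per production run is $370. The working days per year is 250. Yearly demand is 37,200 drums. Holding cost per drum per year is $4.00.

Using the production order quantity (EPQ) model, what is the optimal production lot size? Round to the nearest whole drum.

2,925 drums

d = 37,200/250 = 148.8000 drums/day;  effective holding cost H(1 − d/p) = 4·(1 − 148.8000/761) = 3.21787
Q* = √(2DS / H_eff) = √(2·37,200·370 / 3.21787) ≈ 2,924.85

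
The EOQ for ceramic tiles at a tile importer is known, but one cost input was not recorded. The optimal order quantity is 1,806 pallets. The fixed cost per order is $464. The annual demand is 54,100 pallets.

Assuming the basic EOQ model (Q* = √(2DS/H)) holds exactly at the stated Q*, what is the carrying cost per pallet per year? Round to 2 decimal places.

$15.39

Since Q* = (2DS/H)^½, squaring gives Q*²·H = 2DS.
H = 2DS / Q² = 2 × 54,100 × 464 / 1,806² = 15.3925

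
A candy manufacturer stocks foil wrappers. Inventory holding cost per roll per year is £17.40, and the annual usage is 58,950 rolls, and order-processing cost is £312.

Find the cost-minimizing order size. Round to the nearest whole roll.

1,454 rolls

Optimal lot size Q* = (2 × 58,950 × £312 / £17.4)^½ ≈ 1,453.98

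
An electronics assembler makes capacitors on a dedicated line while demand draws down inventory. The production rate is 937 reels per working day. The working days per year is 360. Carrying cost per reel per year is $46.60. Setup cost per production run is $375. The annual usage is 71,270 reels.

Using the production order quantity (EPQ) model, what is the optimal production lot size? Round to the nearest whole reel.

1,206 reels

d = 71,270/360 = 197.9722 reels/day;  effective holding cost H(1 − d/p) = 46.6·(1 − 197.9722/937) = 36.75421
Q* = √(2DS / H_eff) = √(2·71,270·375 / 36.75421) ≈ 1,205.95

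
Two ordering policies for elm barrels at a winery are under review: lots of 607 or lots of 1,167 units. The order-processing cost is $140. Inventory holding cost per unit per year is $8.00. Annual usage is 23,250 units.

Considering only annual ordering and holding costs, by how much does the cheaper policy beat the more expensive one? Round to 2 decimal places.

TC(Q) = (D/Q)S + (Q/2)H
TC(607) = (23,250/607)×140 + (607/2)×8 = $7,790.44
TC(1,167) = (23,250/1,167)×140 + (1,167/2)×8 = $7,457.20
Lots of 1,167 are cheaper by $333.24.

$333.24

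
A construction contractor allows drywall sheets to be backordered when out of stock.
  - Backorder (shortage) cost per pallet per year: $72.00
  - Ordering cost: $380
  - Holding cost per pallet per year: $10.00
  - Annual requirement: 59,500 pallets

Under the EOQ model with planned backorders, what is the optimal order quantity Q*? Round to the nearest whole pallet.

Basic EOQ = √(2·59,500·380/10) = 2,126.499
Backorder adjustment √((H+b)/b) = √((10+72)/72) = 1.0672
Q* = 2,126.499 × 1.0672 ≈ 2,269.37

2,269 pallets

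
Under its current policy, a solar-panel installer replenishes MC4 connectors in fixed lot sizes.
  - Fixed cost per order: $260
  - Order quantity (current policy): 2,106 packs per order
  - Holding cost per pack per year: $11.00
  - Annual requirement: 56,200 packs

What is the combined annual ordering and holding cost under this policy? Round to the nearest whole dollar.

$18,521

Orders/yr = 56,200/2,106 = 26.686; ordering cost = 26.686 × $260 = $6,938.27
Average inventory = 2,106/2 = 1053; holding cost = 1053 × $11 = $11,583.00
Total = $6,938.27 + $11,583.00 = $18,521.27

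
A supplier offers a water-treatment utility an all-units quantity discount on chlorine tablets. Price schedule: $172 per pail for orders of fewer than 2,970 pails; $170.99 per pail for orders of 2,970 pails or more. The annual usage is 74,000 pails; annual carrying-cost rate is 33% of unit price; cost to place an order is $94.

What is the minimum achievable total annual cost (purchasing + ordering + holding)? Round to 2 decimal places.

$12,739,395.74

H₁ = 33%×$172 = $56.7600;  H₂ = 33%×$170.99 = $56.4267
EOQ₁ = √(2×74,000×94/56.7600) = 495.08  (< 2,970, feasible at tier 1)
EOQ₂ = √(2×74,000×94/56.4267) = 496.54  (< 2,970 → use Q = 2,970 at tier-2 price)
TC(tier 1 (EOQ₁), Q≈495.1) = $12,756,100.62
TC(tier 2, Q≈2,970.0) = $12,739,395.74
Minimum at tier 2: $12,739,395.74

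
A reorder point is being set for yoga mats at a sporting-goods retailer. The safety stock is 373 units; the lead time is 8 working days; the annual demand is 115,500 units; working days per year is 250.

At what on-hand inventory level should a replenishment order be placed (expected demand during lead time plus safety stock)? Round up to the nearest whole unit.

Daily demand d = 115,500 / 250 = 462.000 units/day
Demand during lead time = 462.000 × 8 = 3,696.00
Reorder point = 3,696.00 + 373 = 4,069.00 → round up

4,069 units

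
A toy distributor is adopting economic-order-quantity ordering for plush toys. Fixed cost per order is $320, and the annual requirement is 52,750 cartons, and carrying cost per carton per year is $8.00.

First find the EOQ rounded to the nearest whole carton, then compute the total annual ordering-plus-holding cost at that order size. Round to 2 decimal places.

$16,434.11

2DS/H = 2·52,750·320/8 = 4,220,000.00
EOQ = √4,220,000.00 ≈ 2,054.26 → Q = 2,054 cartons
Orders/yr = 52,750/2,054 = 25.682; ordering cost = 25.682 × $320 = $8,218.11
Average inventory = 2,054/2 = 1027; holding cost = 1027 × $8 = $8,216.00
Total = $8,218.11 + $8,216.00 = $16,434.11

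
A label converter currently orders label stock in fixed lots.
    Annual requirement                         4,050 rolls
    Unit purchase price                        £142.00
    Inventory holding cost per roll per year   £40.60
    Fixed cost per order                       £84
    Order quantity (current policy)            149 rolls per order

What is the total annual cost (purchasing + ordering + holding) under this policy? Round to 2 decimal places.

£580,407.92

Orders/yr = 4,050/149 = 27.181; ordering cost = 27.181 × £84 = £2,283.22
Average inventory = 149/2 = 74.5; holding cost = 74.5 × £40.6 = £3,024.70
Purchase cost = D·C = 4,050 × 142 = £575,100.00
Total = £2,283.22 + £3,024.70 + £575,100.00 = £580,407.92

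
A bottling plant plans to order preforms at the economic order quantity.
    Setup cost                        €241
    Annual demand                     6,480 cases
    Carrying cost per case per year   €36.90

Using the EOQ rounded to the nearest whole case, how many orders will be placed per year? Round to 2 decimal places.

22.27 orders per year

EOQ = √(2DS/H) = √(2 × 6,480 × 241 / 36.9)
    = √(84,643.90) ≈ 290.94 → Q = 291
Orders per year = D/Q = 6,480 / 291 = 22.268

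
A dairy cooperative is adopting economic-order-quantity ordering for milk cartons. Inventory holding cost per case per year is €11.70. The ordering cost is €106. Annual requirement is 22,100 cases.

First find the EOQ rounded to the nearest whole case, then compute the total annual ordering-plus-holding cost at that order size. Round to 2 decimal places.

€7,403.84

EOQ = √(2DS/H) = √(2 × 22,100 × 106 / 11.7)
    = √(400,444.44) ≈ 632.81 → Q = 633 cases
Annual ordering cost = (D/Q)·S = (22,100/633) × 106 = €3,700.79
Annual holding cost  = (Q/2)·H = (633/2) × 11.7 = €3,703.05
Total = €3,700.79 + €3,703.05 = €7,403.84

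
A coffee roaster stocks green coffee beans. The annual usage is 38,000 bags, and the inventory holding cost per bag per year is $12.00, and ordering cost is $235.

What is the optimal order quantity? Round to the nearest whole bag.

Q* = √(2·D·S / H) = √(2·38,000·235 / 12) = √1,488,333.3 ≈ 1,219.97

1,220 bags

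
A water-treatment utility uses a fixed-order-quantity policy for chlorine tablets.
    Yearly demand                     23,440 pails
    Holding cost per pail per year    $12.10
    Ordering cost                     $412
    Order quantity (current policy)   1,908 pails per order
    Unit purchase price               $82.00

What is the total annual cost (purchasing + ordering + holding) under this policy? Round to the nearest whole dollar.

$1,938,685

Orders/yr = 23,440/1,908 = 12.285; ordering cost = 12.285 × $412 = $5,061.47
Average inventory = 1,908/2 = 954; holding cost = 954 × $12.1 = $11,543.40
Purchase cost = D·C = 23,440 × 82 = $1,922,080.00
Total = $5,061.47 + $11,543.40 + $1,922,080.00 = $1,938,684.87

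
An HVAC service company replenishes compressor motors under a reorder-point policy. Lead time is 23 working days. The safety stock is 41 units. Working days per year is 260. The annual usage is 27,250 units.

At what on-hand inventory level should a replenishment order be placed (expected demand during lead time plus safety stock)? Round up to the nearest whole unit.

2,452 units

Daily demand d = 27,250 / 260 = 104.808 units/day
Demand during lead time = 104.808 × 23 = 2,410.58
Reorder point = 2,410.58 + 41 = 2,451.58 → round up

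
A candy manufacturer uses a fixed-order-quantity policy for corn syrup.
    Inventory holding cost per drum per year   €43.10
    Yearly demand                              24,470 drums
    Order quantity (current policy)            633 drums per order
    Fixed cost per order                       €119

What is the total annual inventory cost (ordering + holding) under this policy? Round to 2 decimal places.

Ordering: D/Q × S = 24,470/633 × €119 = €4,600.21
Holding:  Q/2 × H = 633/2 × €43.1 = €13,641.15
Total = €4,600.21 + €13,641.15 = €18,241.36

€18,241.36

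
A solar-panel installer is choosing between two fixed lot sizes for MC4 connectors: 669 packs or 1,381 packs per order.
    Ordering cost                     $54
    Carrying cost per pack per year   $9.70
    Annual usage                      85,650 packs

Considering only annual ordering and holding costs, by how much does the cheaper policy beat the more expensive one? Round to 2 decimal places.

$111.16

TC(Q) = (D/Q)S + (Q/2)H
TC(669) = (85,650/669)×54 + (669/2)×9.7 = $10,158.10
TC(1,381) = (85,650/1,381)×54 + (1,381/2)×9.7 = $10,046.94
Cheaper: Q = 1,381.  Difference = $111.16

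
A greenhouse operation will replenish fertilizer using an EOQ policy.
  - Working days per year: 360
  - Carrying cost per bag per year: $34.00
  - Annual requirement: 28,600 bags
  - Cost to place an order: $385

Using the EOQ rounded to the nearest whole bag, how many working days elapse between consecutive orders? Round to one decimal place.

EOQ = √(2DS/H) = √(2 × 28,600 × 385 / 34)
    = √(647,705.88) ≈ 804.80 → Q = 805 bags
Days between orders = 360 / (D/Q) = 360 / 35.528 ≈ 10.133

10.1 days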